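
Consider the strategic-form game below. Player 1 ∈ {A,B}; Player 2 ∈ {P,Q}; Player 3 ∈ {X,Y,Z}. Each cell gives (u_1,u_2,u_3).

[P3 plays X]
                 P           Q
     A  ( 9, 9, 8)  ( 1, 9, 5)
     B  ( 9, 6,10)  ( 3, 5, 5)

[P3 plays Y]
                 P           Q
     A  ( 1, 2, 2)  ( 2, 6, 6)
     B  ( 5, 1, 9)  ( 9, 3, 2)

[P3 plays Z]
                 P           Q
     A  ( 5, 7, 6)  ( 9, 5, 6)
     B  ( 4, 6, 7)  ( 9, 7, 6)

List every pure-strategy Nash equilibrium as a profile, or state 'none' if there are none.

(A,P,X): NE
(A,P,Y): not NE [P1→B gives 5>1; P2→Q gives 6>2; P3→X gives 8>2]
(A,P,Z): not NE [P3→X gives 8>6]
(A,Q,X): not NE [P1→B gives 3>1; P3→Z gives 6>5]
(A,Q,Y): not NE [P1→B gives 9>2]
(A,Q,Z): not NE [P2→P gives 7>5]
(B,P,X): NE
(B,P,Y): not NE [P2→Q gives 3>1; P3→X gives 10>9]
(B,P,Z): not NE [P1→A gives 5>4; P2→Q gives 7>6; P3→X gives 10>7]
(B,Q,X): not NE [P2→P gives 6>5; P3→Z gives 6>5]
(B,Q,Y): not NE [P3→Z gives 6>2]
(B,Q,Z): NE

Nash profiles: (A,P,X), (B,P,X), (B,Q,Z)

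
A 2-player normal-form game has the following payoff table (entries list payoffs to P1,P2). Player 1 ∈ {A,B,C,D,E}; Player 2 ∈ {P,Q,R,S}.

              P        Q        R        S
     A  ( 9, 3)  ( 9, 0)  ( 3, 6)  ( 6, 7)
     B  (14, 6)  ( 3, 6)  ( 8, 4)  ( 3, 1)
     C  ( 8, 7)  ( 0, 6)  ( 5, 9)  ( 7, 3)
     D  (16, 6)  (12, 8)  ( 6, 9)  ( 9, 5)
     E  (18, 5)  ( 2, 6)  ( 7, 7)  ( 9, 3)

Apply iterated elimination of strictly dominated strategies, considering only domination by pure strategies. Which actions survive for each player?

P1 drop A (D beats it: P:16>9 Q:12>9 R:6>3 S:9>6)
P1 drop C (D beats it: P:16>8 Q:12>0 R:6>5 S:9>7)
P2 drop S (P beats it: B:6>1 D:6>5 E:5>3)
P1→{B,D,E} P2→{P,Q,R}

Remaining: P1:{B,D,E} P2:{P,Q,R}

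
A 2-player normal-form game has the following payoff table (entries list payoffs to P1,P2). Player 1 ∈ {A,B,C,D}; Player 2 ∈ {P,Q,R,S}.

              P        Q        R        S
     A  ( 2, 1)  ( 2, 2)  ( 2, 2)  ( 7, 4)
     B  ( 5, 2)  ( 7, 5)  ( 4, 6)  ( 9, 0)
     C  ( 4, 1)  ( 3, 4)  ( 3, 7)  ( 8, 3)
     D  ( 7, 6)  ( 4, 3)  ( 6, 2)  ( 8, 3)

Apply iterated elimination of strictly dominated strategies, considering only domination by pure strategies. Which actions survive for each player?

P1 drop A (B beats it: P:5>2 Q:7>2 R:4>2 S:9>7)
P1 drop C (B beats it: P:5>4 Q:7>3 R:4>3 S:9>8)
P2 drop S (P beats it: B:2>0 D:6>3)
P1→{B,D} P2→{P,Q,R}

Remaining: P1:{B,D} P2:{P,Q,R}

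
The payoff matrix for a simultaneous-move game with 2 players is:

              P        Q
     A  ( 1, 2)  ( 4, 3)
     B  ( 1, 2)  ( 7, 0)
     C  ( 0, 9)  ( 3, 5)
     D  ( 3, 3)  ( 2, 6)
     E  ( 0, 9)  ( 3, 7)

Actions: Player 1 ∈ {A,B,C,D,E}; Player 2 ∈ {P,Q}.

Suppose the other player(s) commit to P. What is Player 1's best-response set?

P1 best: {D}

u_1(A vs P) = 1
u_1(B vs P) = 1
u_1(C vs P) = 0
u_1(D vs P) = 3
u_1(E vs P) = 0
max payoff 3 at {D}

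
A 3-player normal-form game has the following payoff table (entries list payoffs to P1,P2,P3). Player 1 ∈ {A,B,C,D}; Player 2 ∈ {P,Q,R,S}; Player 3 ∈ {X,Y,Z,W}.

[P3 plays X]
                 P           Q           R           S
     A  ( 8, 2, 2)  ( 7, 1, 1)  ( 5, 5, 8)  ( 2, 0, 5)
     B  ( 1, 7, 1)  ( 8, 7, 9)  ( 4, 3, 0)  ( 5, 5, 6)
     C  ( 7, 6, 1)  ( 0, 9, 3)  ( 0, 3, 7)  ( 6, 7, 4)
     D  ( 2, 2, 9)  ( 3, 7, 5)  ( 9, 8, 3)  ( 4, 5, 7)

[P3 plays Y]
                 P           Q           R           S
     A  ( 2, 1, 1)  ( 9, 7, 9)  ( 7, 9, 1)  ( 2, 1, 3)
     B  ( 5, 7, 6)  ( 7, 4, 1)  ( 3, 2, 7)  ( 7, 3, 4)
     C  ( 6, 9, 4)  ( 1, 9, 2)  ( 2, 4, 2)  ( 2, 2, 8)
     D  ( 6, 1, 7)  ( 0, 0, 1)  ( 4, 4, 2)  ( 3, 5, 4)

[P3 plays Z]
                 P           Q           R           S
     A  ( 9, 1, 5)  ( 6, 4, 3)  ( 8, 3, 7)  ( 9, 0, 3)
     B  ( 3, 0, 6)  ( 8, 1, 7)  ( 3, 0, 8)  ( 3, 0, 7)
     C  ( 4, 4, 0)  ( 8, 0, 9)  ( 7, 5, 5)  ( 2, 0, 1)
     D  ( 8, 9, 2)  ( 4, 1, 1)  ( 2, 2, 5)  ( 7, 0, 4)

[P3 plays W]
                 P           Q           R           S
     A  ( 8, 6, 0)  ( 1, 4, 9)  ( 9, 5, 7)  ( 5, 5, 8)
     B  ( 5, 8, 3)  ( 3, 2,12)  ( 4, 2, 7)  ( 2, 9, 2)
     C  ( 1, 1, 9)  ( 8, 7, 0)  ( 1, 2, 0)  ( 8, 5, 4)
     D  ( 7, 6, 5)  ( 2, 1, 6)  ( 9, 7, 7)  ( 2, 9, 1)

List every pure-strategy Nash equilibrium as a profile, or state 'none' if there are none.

PSNE: ∅

(A,P,X): not NE [P2→R gives 5>2; P3→Z gives 5>2]
(A,P,Y): not NE [P1→D gives 6>2; P2→R gives 9>1; P3→Z gives 5>1]
(A,P,Z): not NE [P2→Q gives 4>1]
(A,P,W): not NE [P3→Z gives 5>0]
(A,Q,X): not NE [P1→B gives 8>7; P2→R gives 5>1; P3→W gives 9>1]
(A,Q,Y): not NE [P2→R gives 9>7]
(A,Q,Z): not NE [P1→C gives 8>6; P3→W gives 9>3]
(A,Q,W): not NE [P1→C gives 8>1; P2→P gives 6>4]
(A,R,X): not NE [P1→D gives 9>5]
(A,R,Y): not NE [P3→X gives 8>1]
(A,R,Z): not NE [P2→Q gives 4>3; P3→X gives 8>7]
(A,R,W): not NE [P2→P gives 6>5; P3→X gives 8>7]
(A,S,X): not NE [P1→C gives 6>2; P2→R gives 5>0; P3→W gives 8>5]
(A,S,Y): not NE [P1→B gives 7>2; P2→R gives 9>1; P3→W gives 8>3]
(A,S,Z): not NE [P2→Q gives 4>0; P3→W gives 8>3]
(A,S,W): not NE [P1→C gives 8>5; P2→P gives 6>5]
(B,P,X): not NE [P1→A gives 8>1; P3→Z gives 6>1]
(B,P,Y): not NE [P1→D gives 6>5]
(B,P,Z): not NE [P1→A gives 9>3; P2→Q gives 1>0]
(B,P,W): not NE [P1→A gives 8>5; P2→S gives 9>8; P3→Z gives 6>3]
(B,Q,X): not NE [P3→W gives 12>9]
(B,Q,Y): not NE [P1→A gives 9>7; P2→P gives 7>4; P3→W gives 12>1]
(B,Q,Z): not NE [P3→W gives 12>7]
(B,Q,W): not NE [P1→C gives 8>3; P2→S gives 9>2]
(B,R,X): not NE [P1→D gives 9>4; P2→Q gives 7>3; P3→Z gives 8>0]
(B,R,Y): not NE [P1→A gives 7>3; P2→P gives 7>2; P3→Z gives 8>7]
(B,R,Z): not NE [P1→A gives 8>3; P2→Q gives 1>0]
(B,R,W): not NE [P1→D gives 9>4; P2→S gives 9>2; P3→Z gives 8>7]
(B,S,X): not NE [P1→C gives 6>5; P2→Q gives 7>5; P3→Z gives 7>6]
(B,S,Y): not NE [P2→P gives 7>3; P3→Z gives 7>4]
(B,S,Z): not NE [P1→A gives 9>3; P2→Q gives 1>0]
(B,S,W): not NE [P1→C gives 8>2; P3→Z gives 7>2]
(C,P,X): not NE [P1→A gives 8>7; P2→Q gives 9>6; P3→W gives 9>1]
(C,P,Y): not NE [P3→W gives 9>4]
(C,P,Z): not NE [P1→A gives 9>4; P2→R gives 5>4; P3→W gives 9>0]
(C,P,W): not NE [P1→A gives 8>1; P2→Q gives 7>1]
(C,Q,X): not NE [P1→B gives 8>0; P3→Z gives 9>3]
(C,Q,Y): not NE [P1→A gives 9>1; P3→Z gives 9>2]
(C,Q,Z): not NE [P2→R gives 5>0]
(C,Q,W): not NE [P3→Z gives 9>0]
(C,R,X): not NE [P1→D gives 9>0; P2→Q gives 9>3]
(C,R,Y): not NE [P1→A gives 7>2; P2→Q gives 9>4; P3→X gives 7>2]
(C,R,Z): not NE [P1→A gives 8>7; P3→X gives 7>5]
(C,R,W): not NE [P1→D gives 9>1; P2→Q gives 7>2; P3→X gives 7>0]
(C,S,X): not NE [P2→Q gives 9>7; P3→Y gives 8>4]
(C,S,Y): not NE [P1→B gives 7>2; P2→Q gives 9>2]
(C,S,Z): not NE [P1→A gives 9>2; P2→R gives 5>0; P3→Y gives 8>1]
(C,S,W): not NE [P2→Q gives 7>5; P3→Y gives 8>4]
(D,P,X): not NE [P1→A gives 8>2; P2→R gives 8>2]
(D,P,Y): not NE [P2→S gives 5>1; P3→X gives 9>7]
(D,P,Z): not NE [P1→A gives 9>8; P3→X gives 9>2]
(D,P,W): not NE [P1→A gives 8>7; P2→S gives 9>6; P3→X gives 9>5]
(D,Q,X): not NE [P1→B gives 8>3; P2→R gives 8>7; P3→W gives 6>5]
(D,Q,Y): not NE [P1→A gives 9>0; P2→S gives 5>0; P3→W gives 6>1]
(D,Q,Z): not NE [P1→C gives 8>4; P2→P gives 9>1; P3→W gives 6>1]
(D,Q,W): not NE [P1→C gives 8>2; P2→S gives 9>1]
(D,R,X): not NE [P3→W gives 7>3]
(D,R,Y): not NE [P1→A gives 7>4; P2→S gives 5>4; P3→W gives 7>2]
(D,R,Z): not NE [P1→A gives 8>2; P2→P gives 9>2; P3→W gives 7>5]
(D,R,W): not NE [P2→S gives 9>7]
(D,S,X): not NE [P1→C gives 6>4; P2→R gives 8>5]
(D,S,Y): not NE [P1→B gives 7>3; P3→X gives 7>4]
(D,S,Z): not NE [P1→A gives 9>7; P2→P gives 9>0; P3→X gives 7>4]
(D,S,W): not NE [P1→C gives 8>2; P3→X gives 7>1]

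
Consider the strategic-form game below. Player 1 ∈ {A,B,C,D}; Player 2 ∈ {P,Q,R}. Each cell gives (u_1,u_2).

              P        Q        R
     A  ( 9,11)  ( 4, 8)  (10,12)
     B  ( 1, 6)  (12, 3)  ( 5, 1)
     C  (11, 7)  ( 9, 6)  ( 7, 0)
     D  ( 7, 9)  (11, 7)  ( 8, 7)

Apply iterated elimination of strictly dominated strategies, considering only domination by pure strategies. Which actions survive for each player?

IESDS → P1:{A,C} P2:{P,R}

P2 drop Q (P beats it: A:11>8 B:6>3 C:7>6 D:9>7)
P1 drop B (A beats it: P:9>1 R:10>5)
P1 drop D (A beats it: P:9>7 R:10>8)
P1→{A,C} P2→{P,R}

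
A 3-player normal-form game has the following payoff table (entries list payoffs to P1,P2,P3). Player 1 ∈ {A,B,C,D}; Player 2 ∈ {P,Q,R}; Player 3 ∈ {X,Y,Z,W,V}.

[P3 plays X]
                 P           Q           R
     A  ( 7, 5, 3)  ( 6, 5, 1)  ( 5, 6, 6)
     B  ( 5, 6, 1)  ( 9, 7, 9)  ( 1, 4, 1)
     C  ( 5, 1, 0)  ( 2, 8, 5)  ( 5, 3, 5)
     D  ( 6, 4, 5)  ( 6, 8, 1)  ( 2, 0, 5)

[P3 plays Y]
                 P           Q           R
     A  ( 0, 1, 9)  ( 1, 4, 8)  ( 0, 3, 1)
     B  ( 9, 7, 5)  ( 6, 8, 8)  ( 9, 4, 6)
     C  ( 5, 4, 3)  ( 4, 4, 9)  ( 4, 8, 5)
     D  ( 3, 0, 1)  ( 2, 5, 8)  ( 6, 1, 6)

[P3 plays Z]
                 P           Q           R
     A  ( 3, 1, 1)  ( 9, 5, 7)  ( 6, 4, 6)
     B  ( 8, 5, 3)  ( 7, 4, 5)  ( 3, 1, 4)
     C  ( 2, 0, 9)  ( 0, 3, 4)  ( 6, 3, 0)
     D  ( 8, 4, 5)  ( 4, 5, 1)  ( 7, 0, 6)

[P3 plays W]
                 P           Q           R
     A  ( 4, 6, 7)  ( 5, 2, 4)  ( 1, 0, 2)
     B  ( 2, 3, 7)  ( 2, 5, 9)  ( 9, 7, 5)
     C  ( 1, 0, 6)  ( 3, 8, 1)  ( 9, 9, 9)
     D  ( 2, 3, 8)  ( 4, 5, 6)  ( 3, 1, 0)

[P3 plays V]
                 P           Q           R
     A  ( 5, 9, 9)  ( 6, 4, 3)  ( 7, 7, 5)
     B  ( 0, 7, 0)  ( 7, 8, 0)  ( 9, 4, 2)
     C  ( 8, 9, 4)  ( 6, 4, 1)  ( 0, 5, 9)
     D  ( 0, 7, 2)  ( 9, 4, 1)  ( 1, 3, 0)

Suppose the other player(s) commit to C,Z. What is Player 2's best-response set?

u_2(P vs C,Z) = 0
u_2(Q vs C,Z) = 3
u_2(R vs C,Z) = 3
max payoff 3 at {Q,R}

argmax u_2 = {Q,R}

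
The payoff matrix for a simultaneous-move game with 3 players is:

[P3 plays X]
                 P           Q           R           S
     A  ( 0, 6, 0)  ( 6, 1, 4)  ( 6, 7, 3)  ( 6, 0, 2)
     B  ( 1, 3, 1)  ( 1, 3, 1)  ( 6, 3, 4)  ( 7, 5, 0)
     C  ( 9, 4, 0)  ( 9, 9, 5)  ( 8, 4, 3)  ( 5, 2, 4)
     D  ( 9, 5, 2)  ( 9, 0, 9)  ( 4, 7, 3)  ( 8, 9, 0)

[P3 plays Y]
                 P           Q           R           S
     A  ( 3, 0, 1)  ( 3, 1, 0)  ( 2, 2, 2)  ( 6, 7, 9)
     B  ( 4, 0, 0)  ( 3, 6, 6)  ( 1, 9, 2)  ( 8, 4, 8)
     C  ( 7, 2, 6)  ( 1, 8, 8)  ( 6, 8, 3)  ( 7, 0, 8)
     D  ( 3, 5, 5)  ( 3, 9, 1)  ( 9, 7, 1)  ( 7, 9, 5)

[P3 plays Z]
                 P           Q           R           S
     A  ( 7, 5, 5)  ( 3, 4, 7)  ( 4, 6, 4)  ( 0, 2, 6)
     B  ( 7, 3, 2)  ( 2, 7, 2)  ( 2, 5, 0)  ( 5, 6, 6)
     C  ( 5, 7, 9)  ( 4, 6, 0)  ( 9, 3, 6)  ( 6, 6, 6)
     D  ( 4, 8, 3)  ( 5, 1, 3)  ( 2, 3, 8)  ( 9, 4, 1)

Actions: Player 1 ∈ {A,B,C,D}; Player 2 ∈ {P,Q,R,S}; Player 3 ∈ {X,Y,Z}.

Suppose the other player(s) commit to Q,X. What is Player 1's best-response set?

BR_1 = {C,D}

u_1(A vs Q,X) = 6
u_1(B vs Q,X) = 1
u_1(C vs Q,X) = 9
u_1(D vs Q,X) = 9
max payoff 9 at {C,D}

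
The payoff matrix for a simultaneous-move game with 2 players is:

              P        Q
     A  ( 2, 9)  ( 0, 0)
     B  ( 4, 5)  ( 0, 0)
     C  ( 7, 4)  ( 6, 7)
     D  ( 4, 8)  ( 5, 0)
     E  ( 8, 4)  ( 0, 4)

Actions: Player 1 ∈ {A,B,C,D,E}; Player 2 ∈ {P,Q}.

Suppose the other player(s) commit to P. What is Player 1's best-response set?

u_1(A vs P) = 2
u_1(B vs P) = 4
u_1(C vs P) = 7
u_1(D vs P) = 4
u_1(E vs P) = 8
max payoff 8 at {E}

argmax u_1 = {E}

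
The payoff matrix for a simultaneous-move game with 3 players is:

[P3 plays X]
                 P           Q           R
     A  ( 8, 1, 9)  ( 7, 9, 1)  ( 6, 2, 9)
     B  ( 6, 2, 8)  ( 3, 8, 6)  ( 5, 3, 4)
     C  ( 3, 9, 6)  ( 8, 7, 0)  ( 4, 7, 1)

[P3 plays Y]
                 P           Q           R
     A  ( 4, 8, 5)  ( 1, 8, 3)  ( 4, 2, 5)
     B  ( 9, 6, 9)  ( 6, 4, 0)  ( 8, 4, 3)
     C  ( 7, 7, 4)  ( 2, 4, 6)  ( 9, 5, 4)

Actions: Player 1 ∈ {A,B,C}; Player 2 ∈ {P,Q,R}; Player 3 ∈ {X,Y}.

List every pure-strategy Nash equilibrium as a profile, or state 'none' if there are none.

(A,P,X): not NE [P2→Q gives 9>1]
(A,P,Y): not NE [P1→B gives 9>4; P3→X gives 9>5]
(A,Q,X): not NE [P1→C gives 8>7; P3→Y gives 3>1]
(A,Q,Y): not NE [P1→B gives 6>1]
(A,R,X): not NE [P2→Q gives 9>2]
(A,R,Y): not NE [P1→C gives 9>4; P2→Q gives 8>2; P3→X gives 9>5]
(B,P,X): not NE [P1→A gives 8>6; P2→Q gives 8>2; P3→Y gives 9>8]
(B,P,Y): NE
(B,Q,X): not NE [P1→C gives 8>3]
(B,Q,Y): not NE [P2→P gives 6>4; P3→X gives 6>0]
(B,R,X): not NE [P1→A gives 6>5; P2→Q gives 8>3]
(B,R,Y): not NE [P1→C gives 9>8; P2→P gives 6>4; P3→X gives 4>3]
(C,P,X): not NE [P1→A gives 8>3]
(C,P,Y): not NE [P1→B gives 9>7; P3→X gives 6>4]
(C,Q,X): not NE [P2→P gives 9>7; P3→Y gives 6>0]
(C,Q,Y): not NE [P1→B gives 6>2; P2→P gives 7>4]
(C,R,X): not NE [P1→A gives 6>4; P2→P gives 9>7; P3→Y gives 4>1]
(C,R,Y): not NE [P2→P gives 7>5]

Nash profiles: (B,P,Y)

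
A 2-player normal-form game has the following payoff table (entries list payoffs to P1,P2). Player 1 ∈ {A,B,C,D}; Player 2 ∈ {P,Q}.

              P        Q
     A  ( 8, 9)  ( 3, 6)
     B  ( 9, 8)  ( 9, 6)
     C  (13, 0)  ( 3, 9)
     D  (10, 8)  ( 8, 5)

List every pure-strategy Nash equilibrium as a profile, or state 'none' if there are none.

Equilibria: none

(A,P): not NE [P1→C gives 13>8]
(A,Q): not NE [P1→B gives 9>3; P2→P gives 9>6]
(B,P): not NE [P1→C gives 13>9]
(B,Q): not NE [P2→P gives 8>6]
(C,P): not NE [P2→Q gives 9>0]
(C,Q): not NE [P1→B gives 9>3]
(D,P): not NE [P1→C gives 13>10]
(D,Q): not NE [P1→B gives 9>8; P2→P gives 8>5]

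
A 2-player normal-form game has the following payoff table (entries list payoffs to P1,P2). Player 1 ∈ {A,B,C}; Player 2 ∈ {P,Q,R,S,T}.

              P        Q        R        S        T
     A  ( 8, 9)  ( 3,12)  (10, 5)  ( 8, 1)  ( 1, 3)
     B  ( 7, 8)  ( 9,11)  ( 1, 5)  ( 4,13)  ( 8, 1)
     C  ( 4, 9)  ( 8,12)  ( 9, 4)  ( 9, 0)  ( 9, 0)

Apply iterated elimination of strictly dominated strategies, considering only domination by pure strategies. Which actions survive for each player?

Remaining: P1:{B,C} P2:{Q,S}

P2 drop P (Q beats it: A:12>9 B:11>8 C:12>9)
P2 drop R (Q beats it: A:12>5 B:11>5 C:12>4)
P1 drop A (C beats it: Q:8>3 S:9>8 T:9>1)
P2 drop T (Q beats it: B:11>1 C:12>0)
P1→{B,C} P2→{Q,S}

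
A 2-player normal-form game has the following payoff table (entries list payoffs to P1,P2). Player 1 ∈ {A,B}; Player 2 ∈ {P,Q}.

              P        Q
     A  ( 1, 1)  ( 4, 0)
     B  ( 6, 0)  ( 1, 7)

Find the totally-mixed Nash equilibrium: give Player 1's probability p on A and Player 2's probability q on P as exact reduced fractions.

p=7/8, q=3/8

P1 indiff ⇒ q·1+(1-q)·4 = q·6+(1-q)·1 ⇒ q(-5) = (1-q)(-3) ⇒ q = 3/8
P2 indiff ⇒ p·1+(1-p)·0 = p·0+(1-p)·7 ⇒ p(1) = (1-p)(7) ⇒ p = 7/8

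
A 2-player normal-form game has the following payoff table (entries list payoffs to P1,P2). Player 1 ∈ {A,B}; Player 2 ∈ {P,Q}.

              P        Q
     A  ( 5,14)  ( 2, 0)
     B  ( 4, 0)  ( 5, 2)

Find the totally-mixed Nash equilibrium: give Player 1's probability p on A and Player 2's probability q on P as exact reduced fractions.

P1 indiff ⇒ q·5+(1-q)·2 = q·4+(1-q)·5 ⇒ q(1) = (1-q)(3) ⇒ q = 3/4
P2 indiff ⇒ p·14+(1-p)·0 = p·0+(1-p)·2 ⇒ p(14) = (1-p)(2) ⇒ p = 1/8

p=1/8, q=3/4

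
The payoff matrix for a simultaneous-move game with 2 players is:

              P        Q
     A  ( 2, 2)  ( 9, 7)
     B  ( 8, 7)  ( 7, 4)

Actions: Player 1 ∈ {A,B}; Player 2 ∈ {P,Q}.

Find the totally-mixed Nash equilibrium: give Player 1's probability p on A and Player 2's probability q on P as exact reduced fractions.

(p,q) = (3/8, 1/4)

P1 indiff ⇒ q·2+(1-q)·9 = q·8+(1-q)·7 ⇒ q(-6) = (1-q)(-2) ⇒ q = 1/4
P2 indiff ⇒ p·2+(1-p)·7 = p·7+(1-p)·4 ⇒ p(-5) = (1-p)(-3) ⇒ p = 3/8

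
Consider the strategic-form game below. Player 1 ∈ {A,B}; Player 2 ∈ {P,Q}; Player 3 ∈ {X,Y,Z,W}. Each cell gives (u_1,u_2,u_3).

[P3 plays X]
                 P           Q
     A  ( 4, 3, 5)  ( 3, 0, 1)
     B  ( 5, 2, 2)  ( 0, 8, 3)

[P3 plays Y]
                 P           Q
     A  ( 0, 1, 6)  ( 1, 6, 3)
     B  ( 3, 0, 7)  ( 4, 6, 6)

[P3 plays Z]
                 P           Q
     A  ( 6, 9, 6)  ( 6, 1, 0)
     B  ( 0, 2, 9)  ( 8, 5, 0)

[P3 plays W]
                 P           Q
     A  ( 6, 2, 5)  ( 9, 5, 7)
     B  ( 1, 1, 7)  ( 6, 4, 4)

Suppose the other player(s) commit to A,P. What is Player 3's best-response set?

u_3(X vs A,P) = 5
u_3(Y vs A,P) = 6
u_3(Z vs A,P) = 6
u_3(W vs A,P) = 5
max payoff 6 at {Y,Z}

argmax u_3 = {Y,Z}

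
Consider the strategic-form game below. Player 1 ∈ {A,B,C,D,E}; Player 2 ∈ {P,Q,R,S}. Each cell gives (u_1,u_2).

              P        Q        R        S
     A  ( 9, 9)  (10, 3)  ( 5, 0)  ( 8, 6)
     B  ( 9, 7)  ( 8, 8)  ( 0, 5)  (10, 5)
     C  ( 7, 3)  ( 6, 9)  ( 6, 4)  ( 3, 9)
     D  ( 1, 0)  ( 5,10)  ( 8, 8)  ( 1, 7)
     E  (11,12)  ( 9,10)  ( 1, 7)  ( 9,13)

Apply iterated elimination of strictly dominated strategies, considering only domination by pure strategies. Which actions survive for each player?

P2 drop R (Q beats it: A:3>0 B:8>5 C:9>4 D:10>8 E:10>7)
P1 drop C (A beats it: P:9>7 Q:10>6 S:8>3)
P1 drop D (A beats it: P:9>1 Q:10>5 S:8>1)
P1→{A,B,E} P2→{P,Q,S}

IESDS → P1:{A,B,E} P2:{P,Q,S}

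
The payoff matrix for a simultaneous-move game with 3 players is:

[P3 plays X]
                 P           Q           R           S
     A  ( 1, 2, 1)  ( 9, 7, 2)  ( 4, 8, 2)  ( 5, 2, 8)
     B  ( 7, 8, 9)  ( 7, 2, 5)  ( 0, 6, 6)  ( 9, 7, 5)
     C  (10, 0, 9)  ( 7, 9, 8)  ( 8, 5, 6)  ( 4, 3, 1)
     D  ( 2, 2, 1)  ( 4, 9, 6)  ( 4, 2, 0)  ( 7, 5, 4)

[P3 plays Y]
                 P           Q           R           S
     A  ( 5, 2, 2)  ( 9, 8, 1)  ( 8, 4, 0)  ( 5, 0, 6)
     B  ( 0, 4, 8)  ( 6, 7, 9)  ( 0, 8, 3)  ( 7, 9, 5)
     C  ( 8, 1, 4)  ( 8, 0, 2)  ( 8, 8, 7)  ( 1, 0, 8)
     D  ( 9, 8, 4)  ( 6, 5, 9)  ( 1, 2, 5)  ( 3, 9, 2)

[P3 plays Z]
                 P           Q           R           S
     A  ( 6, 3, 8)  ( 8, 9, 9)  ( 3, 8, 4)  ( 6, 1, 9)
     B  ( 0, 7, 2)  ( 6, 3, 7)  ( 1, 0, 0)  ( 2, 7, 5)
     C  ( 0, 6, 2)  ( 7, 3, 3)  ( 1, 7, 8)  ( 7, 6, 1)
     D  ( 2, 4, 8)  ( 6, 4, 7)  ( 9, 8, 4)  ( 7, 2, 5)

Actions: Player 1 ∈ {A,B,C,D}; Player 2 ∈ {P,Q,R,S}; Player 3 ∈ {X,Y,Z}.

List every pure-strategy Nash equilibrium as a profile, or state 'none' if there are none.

PSNE = {(A,Q,Z), (B,S,Y)}

(A,P,X): not NE [P1→C gives 10>1; P2→R gives 8>2; P3→Z gives 8>1]
(A,P,Y): not NE [P1→D gives 9>5; P2→Q gives 8>2; P3→Z gives 8>2]
(A,P,Z): not NE [P2→Q gives 9>3]
(A,Q,X): not NE [P2→R gives 8>7; P3→Z gives 9>2]
(A,Q,Y): not NE [P3→Z gives 9>1]
(A,Q,Z): NE
(A,R,X): not NE [P1→C gives 8>4; P3→Z gives 4>2]
(A,R,Y): not NE [P2→Q gives 8>4; P3→Z gives 4>0]
(A,R,Z): not NE [P1→D gives 9>3; P2→Q gives 9>8]
(A,S,X): not NE [P1→B gives 9>5; P2→R gives 8>2; P3→Z gives 9>8]
(A,S,Y): not NE [P1→B gives 7>5; P2→Q gives 8>0; P3→Z gives 9>6]
(A,S,Z): not NE [P1→D gives 7>6; P2→Q gives 9>1]
(B,P,X): not NE [P1→C gives 10>7]
(B,P,Y): not NE [P1→D gives 9>0; P2→S gives 9>4; P3→X gives 9>8]
(B,P,Z): not NE [P1→A gives 6>0; P3→X gives 9>2]
(B,Q,X): not NE [P1→A gives 9>7; P2→P gives 8>2; P3→Y gives 9>5]
(B,Q,Y): not NE [P1→A gives 9>6; P2→S gives 9>7]
(B,Q,Z): not NE [P1→A gives 8>6; P2→S gives 7>3; P3→Y gives 9>7]
(B,R,X): not NE [P1→C gives 8>0; P2→P gives 8>6]
(B,R,Y): not NE [P1→C gives 8>0; P2→S gives 9>8; P3→X gives 6>3]
(B,R,Z): not NE [P1→D gives 9>1; P2→S gives 7>0; P3→X gives 6>0]
(B,S,X): not NE [P2→P gives 8>7]
(B,S,Y): NE
(B,S,Z): not NE [P1→D gives 7>2]
(C,P,X): not NE [P2→Q gives 9>0]
(C,P,Y): not NE [P1→D gives 9>8; P2→R gives 8>1; P3→X gives 9>4]
(C,P,Z): not NE [P1→A gives 6>0; P2→R gives 7>6; P3→X gives 9>2]
(C,Q,X): not NE [P1→A gives 9>7]
(C,Q,Y): not NE [P1→A gives 9>8; P2→R gives 8>0; P3→X gives 8>2]
(C,Q,Z): not NE [P1→A gives 8>7; P2→R gives 7>3; P3→X gives 8>3]
(C,R,X): not NE [P2→Q gives 9>5; P3→Z gives 8>6]
(C,R,Y): not NE [P3→Z gives 8>7]
(C,R,Z): not NE [P1→D gives 9>1]
(C,S,X): not NE [P1→B gives 9>4; P2→Q gives 9>3; P3→Y gives 8>1]
(C,S,Y): not NE [P1→B gives 7>1; P2→R gives 8>0]
(C,S,Z): not NE [P2→R gives 7>6; P3→Y gives 8>1]
(D,P,X): not NE [P1→C gives 10>2; P2→Q gives 9>2; P3→Z gives 8>1]
(D,P,Y): not NE [P2→S gives 9>8; P3→Z gives 8>4]
(D,P,Z): not NE [P1→A gives 6>2; P2→R gives 8>4]
(D,Q,X): not NE [P1→A gives 9>4; P3→Y gives 9>6]
(D,Q,Y): not NE [P1→A gives 9>6; P2→S gives 9>5]
(D,Q,Z): not NE [P1→A gives 8>6; P2→R gives 8>4; P3→Y gives 9>7]
(D,R,X): not NE [P1→C gives 8>4; P2→Q gives 9>2; P3→Y gives 5>0]
(D,R,Y): not NE [P1→C gives 8>1; P2→S gives 9>2]
(D,R,Z): not NE [P3→Y gives 5>4]
(D,S,X): not NE [P1→B gives 9>7; P2→Q gives 9>5; P3→Z gives 5>4]
(D,S,Y): not NE [P1→B gives 7>3; P3→Z gives 5>2]
(D,S,Z): not NE [P2→R gives 8>2]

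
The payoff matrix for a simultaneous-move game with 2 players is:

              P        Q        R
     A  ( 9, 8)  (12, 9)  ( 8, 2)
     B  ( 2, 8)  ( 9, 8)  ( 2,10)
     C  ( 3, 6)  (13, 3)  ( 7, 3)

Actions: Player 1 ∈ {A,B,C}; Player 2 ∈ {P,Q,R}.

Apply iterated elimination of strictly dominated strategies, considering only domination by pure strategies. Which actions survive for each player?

P1 drop B (A beats it: P:9>2 Q:12>9 R:8>2)
P2 drop R (P beats it: A:8>2 C:6>3)
P1→{A,C} P2→{P,Q}

Remaining: P1:{A,C} P2:{P,Q}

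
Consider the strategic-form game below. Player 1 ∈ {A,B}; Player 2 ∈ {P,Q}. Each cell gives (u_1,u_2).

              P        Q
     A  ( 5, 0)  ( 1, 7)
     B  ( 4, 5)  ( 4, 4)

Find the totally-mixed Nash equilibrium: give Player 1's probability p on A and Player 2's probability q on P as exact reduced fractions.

p=1/8, q=3/4

P1 indiff ⇒ q·5+(1-q)·1 = q·4+(1-q)·4 ⇒ q(1) = (1-q)(3) ⇒ q = 3/4
P2 indiff ⇒ p·0+(1-p)·5 = p·7+(1-p)·4 ⇒ p(-7) = (1-p)(-1) ⇒ p = 1/8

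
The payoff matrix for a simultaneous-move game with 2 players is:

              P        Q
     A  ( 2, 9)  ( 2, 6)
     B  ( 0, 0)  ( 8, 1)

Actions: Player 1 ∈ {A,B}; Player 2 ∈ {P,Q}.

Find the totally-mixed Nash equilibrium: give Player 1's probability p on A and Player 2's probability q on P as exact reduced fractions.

(p,q) = (1/4, 3/4)

P1 indiff ⇒ q·2+(1-q)·2 = q·0+(1-q)·8 ⇒ q(2) = (1-q)(6) ⇒ q = 3/4
P2 indiff ⇒ p·9+(1-p)·0 = p·6+(1-p)·1 ⇒ p(3) = (1-p)(1) ⇒ p = 1/4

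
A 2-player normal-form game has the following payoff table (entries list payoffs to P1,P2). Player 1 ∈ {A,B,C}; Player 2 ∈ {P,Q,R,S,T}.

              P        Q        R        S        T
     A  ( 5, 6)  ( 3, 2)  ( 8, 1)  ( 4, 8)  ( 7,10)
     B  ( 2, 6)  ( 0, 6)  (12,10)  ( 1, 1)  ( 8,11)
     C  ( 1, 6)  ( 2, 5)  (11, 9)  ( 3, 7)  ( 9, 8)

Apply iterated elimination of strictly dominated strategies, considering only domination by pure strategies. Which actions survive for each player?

P2 drop P (T beats it: A:10>6 B:11>6 C:8>6)
P2 drop Q (T beats it: A:10>2 B:11>6 C:8>5)
P2 drop S (T beats it: A:10>8 B:11>1 C:8>7)
P1 drop A (B beats it: R:12>8 T:8>7)
P1→{B,C} P2→{R,T}

Survivors P1:{B,C} P2:{R,T}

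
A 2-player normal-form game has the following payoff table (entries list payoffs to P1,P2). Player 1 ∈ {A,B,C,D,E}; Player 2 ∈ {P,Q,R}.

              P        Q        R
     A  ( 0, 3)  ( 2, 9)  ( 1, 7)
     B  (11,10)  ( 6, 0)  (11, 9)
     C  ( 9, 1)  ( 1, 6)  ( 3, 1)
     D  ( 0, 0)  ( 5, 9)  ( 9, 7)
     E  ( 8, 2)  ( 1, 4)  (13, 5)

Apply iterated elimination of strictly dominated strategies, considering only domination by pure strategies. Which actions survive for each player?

P1 drop A (B beats it: P:11>0 Q:6>2 R:11>1)
P1 drop C (B beats it: P:11>9 Q:6>1 R:11>3)
P1 drop D (B beats it: P:11>0 Q:6>5 R:11>9)
P2 drop Q (R beats it: B:9>0 E:5>4)
P1→{B,E} P2→{P,R}

IESDS → P1:{B,E} P2:{P,R}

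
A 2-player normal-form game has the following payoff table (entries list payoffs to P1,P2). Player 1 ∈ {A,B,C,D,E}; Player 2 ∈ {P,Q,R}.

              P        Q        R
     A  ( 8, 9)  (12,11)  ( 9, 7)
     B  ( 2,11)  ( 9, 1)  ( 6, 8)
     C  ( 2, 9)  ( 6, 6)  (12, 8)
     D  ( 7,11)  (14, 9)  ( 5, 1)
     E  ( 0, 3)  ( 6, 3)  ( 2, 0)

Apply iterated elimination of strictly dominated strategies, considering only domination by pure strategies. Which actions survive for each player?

Survivors P1:{A,D} P2:{P,Q}

P1 drop B (A beats it: P:8>2 Q:12>9 R:9>6)
P1 drop E (A beats it: P:8>0 Q:12>6 R:9>2)
P2 drop R (P beats it: A:9>7 C:9>8 D:11>1)
P1 drop C (A beats it: P:8>2 Q:12>6)
P1→{A,D} P2→{P,Q}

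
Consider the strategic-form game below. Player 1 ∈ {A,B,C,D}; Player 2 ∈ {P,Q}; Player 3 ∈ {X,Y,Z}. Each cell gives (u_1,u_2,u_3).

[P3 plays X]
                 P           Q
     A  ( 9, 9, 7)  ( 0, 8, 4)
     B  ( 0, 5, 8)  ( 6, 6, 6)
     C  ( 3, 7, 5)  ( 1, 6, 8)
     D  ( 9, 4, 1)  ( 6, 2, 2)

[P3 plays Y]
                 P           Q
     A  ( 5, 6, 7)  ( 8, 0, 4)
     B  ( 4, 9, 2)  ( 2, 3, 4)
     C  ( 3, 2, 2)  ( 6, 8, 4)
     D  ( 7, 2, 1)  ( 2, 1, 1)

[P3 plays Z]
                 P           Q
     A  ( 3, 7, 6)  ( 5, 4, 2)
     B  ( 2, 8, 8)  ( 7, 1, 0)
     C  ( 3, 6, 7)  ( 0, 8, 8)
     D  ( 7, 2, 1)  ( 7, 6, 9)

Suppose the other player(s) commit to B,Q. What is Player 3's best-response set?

u_3(X vs B,Q) = 6
u_3(Y vs B,Q) = 4
u_3(Z vs B,Q) = 0
max payoff 6 at {X}

P3 best: {X}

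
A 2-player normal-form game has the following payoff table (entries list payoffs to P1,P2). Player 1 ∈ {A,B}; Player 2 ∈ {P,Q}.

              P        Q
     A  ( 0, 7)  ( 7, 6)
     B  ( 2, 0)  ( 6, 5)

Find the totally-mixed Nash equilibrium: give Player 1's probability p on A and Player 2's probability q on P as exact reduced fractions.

P1 indiff ⇒ q·0+(1-q)·7 = q·2+(1-q)·6 ⇒ q(-2) = (1-q)(-1) ⇒ q = 1/3
P2 indiff ⇒ p·7+(1-p)·0 = p·6+(1-p)·5 ⇒ p(1) = (1-p)(5) ⇒ p = 5/6

P1 mixes 5/6 on A; P2 mixes 1/3 on P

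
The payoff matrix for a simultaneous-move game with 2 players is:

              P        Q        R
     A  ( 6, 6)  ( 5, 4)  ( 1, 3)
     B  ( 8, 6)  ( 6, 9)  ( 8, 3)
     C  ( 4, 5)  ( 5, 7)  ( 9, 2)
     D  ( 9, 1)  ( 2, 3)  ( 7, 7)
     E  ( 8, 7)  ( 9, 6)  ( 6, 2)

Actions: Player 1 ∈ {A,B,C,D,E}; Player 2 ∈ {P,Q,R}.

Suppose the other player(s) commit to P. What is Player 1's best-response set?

BR_1 = {D}

u_1(A vs P) = 6
u_1(B vs P) = 8
u_1(C vs P) = 4
u_1(D vs P) = 9
u_1(E vs P) = 8
max payoff 9 at {D}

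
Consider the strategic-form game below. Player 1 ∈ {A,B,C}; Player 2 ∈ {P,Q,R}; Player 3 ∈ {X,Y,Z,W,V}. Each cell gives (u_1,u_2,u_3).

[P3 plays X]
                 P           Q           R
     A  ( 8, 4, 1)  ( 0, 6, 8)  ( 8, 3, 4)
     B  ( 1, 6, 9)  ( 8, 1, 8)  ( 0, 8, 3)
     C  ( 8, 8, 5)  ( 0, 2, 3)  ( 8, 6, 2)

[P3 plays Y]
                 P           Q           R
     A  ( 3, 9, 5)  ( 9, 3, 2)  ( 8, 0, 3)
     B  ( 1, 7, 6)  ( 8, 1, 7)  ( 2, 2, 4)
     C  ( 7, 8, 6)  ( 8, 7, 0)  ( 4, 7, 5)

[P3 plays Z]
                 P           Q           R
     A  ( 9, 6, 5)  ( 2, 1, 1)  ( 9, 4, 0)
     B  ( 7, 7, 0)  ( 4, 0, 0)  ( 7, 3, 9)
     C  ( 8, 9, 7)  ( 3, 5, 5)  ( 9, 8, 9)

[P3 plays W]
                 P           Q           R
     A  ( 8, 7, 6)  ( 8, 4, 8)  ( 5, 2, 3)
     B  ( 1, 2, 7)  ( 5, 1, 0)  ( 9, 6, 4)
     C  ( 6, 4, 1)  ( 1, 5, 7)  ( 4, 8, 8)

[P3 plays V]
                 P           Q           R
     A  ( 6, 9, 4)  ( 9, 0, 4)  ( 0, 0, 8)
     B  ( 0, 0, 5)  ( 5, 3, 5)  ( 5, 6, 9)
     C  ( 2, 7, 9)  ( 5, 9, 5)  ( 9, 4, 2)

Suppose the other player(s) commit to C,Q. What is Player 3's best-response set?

u_3(X vs C,Q) = 3
u_3(Y vs C,Q) = 0
u_3(Z vs C,Q) = 5
u_3(W vs C,Q) = 7
u_3(V vs C,Q) = 5
max payoff 7 at {W}

P3 best: {W}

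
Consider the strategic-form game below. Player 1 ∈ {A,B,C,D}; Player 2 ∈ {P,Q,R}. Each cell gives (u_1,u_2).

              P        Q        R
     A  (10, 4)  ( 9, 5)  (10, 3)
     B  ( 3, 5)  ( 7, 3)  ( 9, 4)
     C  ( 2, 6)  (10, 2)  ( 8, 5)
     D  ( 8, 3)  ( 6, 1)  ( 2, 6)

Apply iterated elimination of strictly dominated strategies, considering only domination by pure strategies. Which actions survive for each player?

P1 drop B (A beats it: P:10>3 Q:9>7 R:10>9)
P1 drop D (A beats it: P:10>8 Q:9>6 R:10>2)
P2 drop R (P beats it: A:4>3 C:6>5)
P1→{A,C} P2→{P,Q}

Survivors P1:{A,C} P2:{P,Q}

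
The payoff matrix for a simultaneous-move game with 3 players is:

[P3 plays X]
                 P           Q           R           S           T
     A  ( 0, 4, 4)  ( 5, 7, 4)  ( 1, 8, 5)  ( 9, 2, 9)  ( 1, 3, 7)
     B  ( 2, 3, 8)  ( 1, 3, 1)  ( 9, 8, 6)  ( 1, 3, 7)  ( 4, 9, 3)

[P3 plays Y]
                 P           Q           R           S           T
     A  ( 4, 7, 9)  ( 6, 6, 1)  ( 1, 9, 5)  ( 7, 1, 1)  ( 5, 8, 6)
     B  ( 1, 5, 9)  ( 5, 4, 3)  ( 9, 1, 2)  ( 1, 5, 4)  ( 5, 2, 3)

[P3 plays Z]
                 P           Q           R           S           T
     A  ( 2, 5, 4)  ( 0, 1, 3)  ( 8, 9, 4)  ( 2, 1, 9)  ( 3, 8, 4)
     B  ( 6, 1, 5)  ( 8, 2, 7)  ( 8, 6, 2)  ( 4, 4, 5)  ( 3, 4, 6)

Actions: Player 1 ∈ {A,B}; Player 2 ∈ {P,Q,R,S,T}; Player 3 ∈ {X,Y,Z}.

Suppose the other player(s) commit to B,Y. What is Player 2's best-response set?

u_2(P vs B,Y) = 5
u_2(Q vs B,Y) = 4
u_2(R vs B,Y) = 1
u_2(S vs B,Y) = 5
u_2(T vs B,Y) = 2
max payoff 5 at {P,S}

BR_2 = {P,S}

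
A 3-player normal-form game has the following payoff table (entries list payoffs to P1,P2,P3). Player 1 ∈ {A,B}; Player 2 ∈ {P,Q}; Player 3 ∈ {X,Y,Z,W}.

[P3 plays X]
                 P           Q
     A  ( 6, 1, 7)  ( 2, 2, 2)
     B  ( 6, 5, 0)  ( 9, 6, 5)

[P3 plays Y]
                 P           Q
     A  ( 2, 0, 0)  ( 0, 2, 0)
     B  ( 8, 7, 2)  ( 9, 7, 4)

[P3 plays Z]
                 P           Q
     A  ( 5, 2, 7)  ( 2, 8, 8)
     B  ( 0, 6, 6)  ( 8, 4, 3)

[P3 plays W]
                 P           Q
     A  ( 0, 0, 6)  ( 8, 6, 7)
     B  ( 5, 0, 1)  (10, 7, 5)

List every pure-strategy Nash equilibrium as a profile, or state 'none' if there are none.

NE set: (B,Q,X), (B,Q,W)

(A,P,X): not NE [P2→Q gives 2>1]
(A,P,Y): not NE [P1→B gives 8>2; P2→Q gives 2>0; P3→Z gives 7>0]
(A,P,Z): not NE [P2→Q gives 8>2]
(A,P,W): not NE [P1→B gives 5>0; P2→Q gives 6>0; P3→Z gives 7>6]
(A,Q,X): not NE [P1→B gives 9>2; P3→Z gives 8>2]
(A,Q,Y): not NE [P1→B gives 9>0; P3→Z gives 8>0]
(A,Q,Z): not NE [P1→B gives 8>2]
(A,Q,W): not NE [P1→B gives 10>8; P3→Z gives 8>7]
(B,P,X): not NE [P2→Q gives 6>5; P3→Z gives 6>0]
(B,P,Y): not NE [P3→Z gives 6>2]
(B,P,Z): not NE [P1→A gives 5>0]
(B,P,W): not NE [P2→Q gives 7>0; P3→Z gives 6>1]
(B,Q,X): NE
(B,Q,Y): not NE [P3→W gives 5>4]
(B,Q,Z): not NE [P2→P gives 6>4; P3→W gives 5>3]
(B,Q,W): NE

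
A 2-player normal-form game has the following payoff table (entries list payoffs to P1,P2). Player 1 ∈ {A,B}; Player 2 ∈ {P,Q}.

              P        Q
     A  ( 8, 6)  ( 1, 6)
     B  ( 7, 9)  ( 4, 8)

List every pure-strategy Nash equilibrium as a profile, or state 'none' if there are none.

(A,P): NE
(A,Q): not NE [P1→B gives 4>1]
(B,P): not NE [P1→A gives 8>7]
(B,Q): not NE [P2→P gives 9>8]

PSNE = {(A,P)}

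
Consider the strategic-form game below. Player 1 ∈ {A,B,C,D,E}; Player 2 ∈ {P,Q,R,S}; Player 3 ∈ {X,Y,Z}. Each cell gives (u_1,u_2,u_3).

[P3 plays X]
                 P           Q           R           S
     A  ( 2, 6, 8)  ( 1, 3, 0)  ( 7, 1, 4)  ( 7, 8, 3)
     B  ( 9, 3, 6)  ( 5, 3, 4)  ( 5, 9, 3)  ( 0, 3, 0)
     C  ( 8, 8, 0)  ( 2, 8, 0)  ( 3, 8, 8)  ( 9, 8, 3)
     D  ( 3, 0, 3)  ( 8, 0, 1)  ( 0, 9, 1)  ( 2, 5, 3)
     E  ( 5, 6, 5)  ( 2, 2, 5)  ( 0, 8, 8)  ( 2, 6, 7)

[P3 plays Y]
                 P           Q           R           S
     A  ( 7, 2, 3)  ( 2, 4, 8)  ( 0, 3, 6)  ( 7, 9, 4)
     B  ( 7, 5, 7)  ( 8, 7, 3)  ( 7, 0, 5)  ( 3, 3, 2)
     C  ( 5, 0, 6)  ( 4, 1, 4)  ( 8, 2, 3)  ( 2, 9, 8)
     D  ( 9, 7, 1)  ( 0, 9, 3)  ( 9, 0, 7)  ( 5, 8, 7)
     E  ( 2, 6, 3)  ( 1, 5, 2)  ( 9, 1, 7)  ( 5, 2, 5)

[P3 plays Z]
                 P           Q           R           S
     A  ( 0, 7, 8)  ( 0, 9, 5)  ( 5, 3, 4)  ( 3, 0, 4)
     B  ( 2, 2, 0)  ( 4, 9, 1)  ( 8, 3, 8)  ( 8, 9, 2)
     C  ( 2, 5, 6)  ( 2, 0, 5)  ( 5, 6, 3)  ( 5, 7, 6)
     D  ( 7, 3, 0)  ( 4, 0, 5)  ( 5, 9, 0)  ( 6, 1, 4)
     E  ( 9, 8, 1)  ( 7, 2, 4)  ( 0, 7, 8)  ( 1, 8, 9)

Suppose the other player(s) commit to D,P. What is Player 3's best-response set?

u_3(X vs D,P) = 3
u_3(Y vs D,P) = 1
u_3(Z vs D,P) = 0
max payoff 3 at {X}

argmax u_3 = {X}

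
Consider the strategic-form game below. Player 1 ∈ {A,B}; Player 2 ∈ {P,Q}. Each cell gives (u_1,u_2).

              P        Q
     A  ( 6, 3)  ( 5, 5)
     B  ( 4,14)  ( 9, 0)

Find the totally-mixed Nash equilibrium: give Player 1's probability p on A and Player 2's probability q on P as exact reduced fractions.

P1 indiff ⇒ q·6+(1-q)·5 = q·4+(1-q)·9 ⇒ q(2) = (1-q)(4) ⇒ q = 2/3
P2 indiff ⇒ p·3+(1-p)·14 = p·5+(1-p)·0 ⇒ p(-2) = (1-p)(-14) ⇒ p = 7/8

(p,q) = (7/8, 2/3)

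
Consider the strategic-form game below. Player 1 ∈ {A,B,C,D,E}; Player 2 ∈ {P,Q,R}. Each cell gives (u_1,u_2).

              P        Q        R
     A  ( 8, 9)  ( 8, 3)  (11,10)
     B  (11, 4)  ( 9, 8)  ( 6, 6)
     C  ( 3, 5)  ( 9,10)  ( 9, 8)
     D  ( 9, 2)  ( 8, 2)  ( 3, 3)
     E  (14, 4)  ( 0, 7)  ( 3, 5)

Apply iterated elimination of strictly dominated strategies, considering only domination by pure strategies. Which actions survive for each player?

P1 drop D (B beats it: P:11>9 Q:9>8 R:6>3)
P2 drop P (R beats it: A:10>9 B:6>4 C:8>5 E:5>4)
P1 drop E (A beats it: Q:8>0 R:11>3)
P1→{A,B,C} P2→{Q,R}

IESDS → P1:{A,B,C} P2:{Q,R}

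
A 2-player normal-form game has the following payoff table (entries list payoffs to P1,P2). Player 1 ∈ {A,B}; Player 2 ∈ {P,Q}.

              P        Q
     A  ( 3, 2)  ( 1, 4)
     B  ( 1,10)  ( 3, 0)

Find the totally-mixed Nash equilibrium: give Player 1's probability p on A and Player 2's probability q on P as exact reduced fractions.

P1 indiff ⇒ q·3+(1-q)·1 = q·1+(1-q)·3 ⇒ q(2) = (1-q)(2) ⇒ q = 1/2
P2 indiff ⇒ p·2+(1-p)·10 = p·4+(1-p)·0 ⇒ p(-2) = (1-p)(-10) ⇒ p = 5/6

(p,q) = (5/6, 1/2)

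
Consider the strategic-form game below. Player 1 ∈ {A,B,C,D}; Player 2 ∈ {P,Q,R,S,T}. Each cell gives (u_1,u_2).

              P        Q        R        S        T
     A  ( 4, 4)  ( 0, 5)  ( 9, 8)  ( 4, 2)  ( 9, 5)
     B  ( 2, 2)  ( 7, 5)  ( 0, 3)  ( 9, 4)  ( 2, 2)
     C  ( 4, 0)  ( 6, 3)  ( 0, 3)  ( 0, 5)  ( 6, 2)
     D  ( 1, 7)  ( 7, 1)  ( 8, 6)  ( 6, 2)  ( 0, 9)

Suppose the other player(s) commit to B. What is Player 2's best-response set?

argmax u_2 = {Q}

u_2(P vs B) = 2
u_2(Q vs B) = 5
u_2(R vs B) = 3
u_2(S vs B) = 4
u_2(T vs B) = 2
max payoff 5 at {Q}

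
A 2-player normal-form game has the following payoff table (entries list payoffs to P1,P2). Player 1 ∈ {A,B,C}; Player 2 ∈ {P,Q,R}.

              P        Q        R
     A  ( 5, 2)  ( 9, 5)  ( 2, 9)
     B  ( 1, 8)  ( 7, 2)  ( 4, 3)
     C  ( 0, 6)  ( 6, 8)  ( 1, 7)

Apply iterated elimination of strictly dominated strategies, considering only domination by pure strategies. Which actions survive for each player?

P1 drop C (A beats it: P:5>0 Q:9>6 R:2>1)
P2 drop Q (R beats it: A:9>5 B:3>2)
P1→{A,B} P2→{P,R}

Survivors P1:{A,B} P2:{P,R}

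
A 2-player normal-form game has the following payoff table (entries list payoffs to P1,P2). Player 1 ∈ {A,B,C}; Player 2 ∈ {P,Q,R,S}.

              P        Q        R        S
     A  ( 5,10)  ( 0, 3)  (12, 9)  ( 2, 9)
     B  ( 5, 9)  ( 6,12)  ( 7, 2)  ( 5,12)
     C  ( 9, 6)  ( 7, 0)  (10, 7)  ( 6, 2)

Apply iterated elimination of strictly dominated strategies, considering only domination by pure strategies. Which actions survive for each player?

IESDS → P1:{A,C} P2:{P,R}

P1 drop B (C beats it: P:9>5 Q:7>6 R:10>7 S:6>5)
P2 drop Q (P beats it: A:10>3 C:6>0)
P2 drop S (P beats it: A:10>9 C:6>2)
P1→{A,C} P2→{P,R}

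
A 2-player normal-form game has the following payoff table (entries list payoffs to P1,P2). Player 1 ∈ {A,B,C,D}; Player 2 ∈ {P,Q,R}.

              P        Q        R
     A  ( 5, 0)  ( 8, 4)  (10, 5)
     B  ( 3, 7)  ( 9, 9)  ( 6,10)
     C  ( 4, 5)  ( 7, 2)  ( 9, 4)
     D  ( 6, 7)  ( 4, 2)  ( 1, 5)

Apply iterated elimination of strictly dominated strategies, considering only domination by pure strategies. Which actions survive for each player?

Remaining: P1:{A,D} P2:{P,R}

P1 drop C (A beats it: P:5>4 Q:8>7 R:10>9)
P2 drop Q (R beats it: A:5>4 B:10>9 D:5>2)
P1 drop B (A beats it: P:5>3 R:10>6)
P1→{A,D} P2→{P,R}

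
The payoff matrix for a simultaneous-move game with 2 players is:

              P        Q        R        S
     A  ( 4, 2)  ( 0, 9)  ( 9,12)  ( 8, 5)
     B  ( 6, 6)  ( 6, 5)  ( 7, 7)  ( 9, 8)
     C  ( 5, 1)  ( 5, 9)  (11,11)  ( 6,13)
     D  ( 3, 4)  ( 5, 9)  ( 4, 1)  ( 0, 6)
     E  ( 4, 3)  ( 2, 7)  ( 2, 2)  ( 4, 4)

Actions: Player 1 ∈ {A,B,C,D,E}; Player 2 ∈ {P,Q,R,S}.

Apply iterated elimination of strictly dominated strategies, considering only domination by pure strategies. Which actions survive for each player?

P1 drop D (B beats it: P:6>3 Q:6>5 R:7>4 S:9>0)
P1 drop E (B beats it: P:6>4 Q:6>2 R:7>2 S:9>4)
P2 drop P (R beats it: A:12>2 B:7>6 C:11>1)
P2 drop Q (R beats it: A:12>9 B:7>5 C:11>9)
P1→{A,B,C} P2→{R,S}

Survivors P1:{A,B,C} P2:{R,S}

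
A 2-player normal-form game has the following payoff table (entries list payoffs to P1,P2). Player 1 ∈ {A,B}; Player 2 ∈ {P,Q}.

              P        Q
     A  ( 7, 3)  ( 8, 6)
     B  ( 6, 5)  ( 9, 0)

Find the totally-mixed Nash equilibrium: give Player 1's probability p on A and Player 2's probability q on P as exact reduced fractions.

P1 indiff ⇒ q·7+(1-q)·8 = q·6+(1-q)·9 ⇒ q(1) = (1-q)(1) ⇒ q = 1/2
P2 indiff ⇒ p·3+(1-p)·5 = p·6+(1-p)·0 ⇒ p(-3) = (1-p)(-5) ⇒ p = 5/8

P1 mixes 5/8 on A; P2 mixes 1/2 on P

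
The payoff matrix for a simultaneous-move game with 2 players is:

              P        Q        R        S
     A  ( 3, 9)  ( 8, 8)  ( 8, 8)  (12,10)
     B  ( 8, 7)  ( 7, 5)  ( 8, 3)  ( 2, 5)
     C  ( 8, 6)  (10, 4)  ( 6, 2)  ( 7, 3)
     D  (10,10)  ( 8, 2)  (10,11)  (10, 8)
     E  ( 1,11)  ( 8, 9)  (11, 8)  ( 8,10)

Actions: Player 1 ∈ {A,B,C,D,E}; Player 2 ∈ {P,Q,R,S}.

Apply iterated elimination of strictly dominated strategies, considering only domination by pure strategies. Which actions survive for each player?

P1 drop B (D beats it: P:10>8 Q:8>7 R:10>8 S:10>2)
P2 drop Q (P beats it: A:9>8 C:6>4 D:10>2 E:11>9)
P1 drop C (D beats it: P:10>8 R:10>6 S:10>7)
P1→{A,D,E} P2→{P,R,S}

Survivors P1:{A,D,E} P2:{P,R,S}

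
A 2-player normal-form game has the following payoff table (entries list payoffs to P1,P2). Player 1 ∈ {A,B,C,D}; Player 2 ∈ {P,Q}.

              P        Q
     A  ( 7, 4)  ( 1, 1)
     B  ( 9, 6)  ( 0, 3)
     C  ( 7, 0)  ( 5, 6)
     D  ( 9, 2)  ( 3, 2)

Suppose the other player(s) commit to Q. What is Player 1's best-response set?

u_1(A vs Q) = 1
u_1(B vs Q) = 0
u_1(C vs Q) = 5
u_1(D vs Q) = 3
max payoff 5 at {C}

BR_1 = {C}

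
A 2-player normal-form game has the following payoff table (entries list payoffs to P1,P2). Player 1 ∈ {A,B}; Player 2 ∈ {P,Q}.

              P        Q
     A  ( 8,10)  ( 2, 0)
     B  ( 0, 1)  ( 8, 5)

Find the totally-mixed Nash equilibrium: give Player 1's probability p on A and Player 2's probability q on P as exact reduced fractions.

P1 indiff ⇒ q·8+(1-q)·2 = q·0+(1-q)·8 ⇒ q(8) = (1-q)(6) ⇒ q = 3/7
P2 indiff ⇒ p·10+(1-p)·1 = p·0+(1-p)·5 ⇒ p(10) = (1-p)(4) ⇒ p = 2/7

p=2/7, q=3/7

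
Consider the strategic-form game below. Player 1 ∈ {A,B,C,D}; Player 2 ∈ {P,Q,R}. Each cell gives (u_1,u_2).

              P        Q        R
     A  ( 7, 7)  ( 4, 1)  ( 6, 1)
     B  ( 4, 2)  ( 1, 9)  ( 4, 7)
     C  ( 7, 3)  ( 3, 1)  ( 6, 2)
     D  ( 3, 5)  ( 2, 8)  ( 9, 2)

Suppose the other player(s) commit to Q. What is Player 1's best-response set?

u_1(A vs Q) = 4
u_1(B vs Q) = 1
u_1(C vs Q) = 3
u_1(D vs Q) = 2
max payoff 4 at {A}

argmax u_1 = {A}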